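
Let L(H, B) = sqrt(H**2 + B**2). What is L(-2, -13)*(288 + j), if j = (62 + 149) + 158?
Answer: 657*sqrt(173) ≈ 8641.5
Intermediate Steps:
L(H, B) = sqrt(B**2 + H**2)
j = 369 (j = 211 + 158 = 369)
L(-2, -13)*(288 + j) = sqrt((-13)**2 + (-2)**2)*(288 + 369) = sqrt(169 + 4)*657 = sqrt(173)*657 = 657*sqrt(173)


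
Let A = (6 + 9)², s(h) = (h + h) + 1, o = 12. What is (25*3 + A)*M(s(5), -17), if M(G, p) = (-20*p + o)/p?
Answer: -105600/17 ≈ -6211.8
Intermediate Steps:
s(h) = 1 + 2*h (s(h) = 2*h + 1 = 1 + 2*h)
M(G, p) = (12 - 20*p)/p (M(G, p) = (-20*p + 12)/p = (12 - 20*p)/p)
A = 225 (A = 15² = 225)
(25*3 + A)*M(s(5), -17) = (25*3 + 225)*(-20 + 12/(-17)) = (75 + 225)*(-20 + 12*(-1/17)) = 300*(-20 - 12/17) = 300*(-352/17) = -105600/17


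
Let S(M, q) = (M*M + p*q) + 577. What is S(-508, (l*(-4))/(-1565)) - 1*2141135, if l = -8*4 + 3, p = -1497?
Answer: -2945929458/1565 ≈ -1.8824e+6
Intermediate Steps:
l = -29 (l = -32 + 3 = -29)
S(M, q) = 577 + M² - 1497*q (S(M, q) = (M*M - 1497*q) + 577 = (M² - 1497*q) + 577 = 577 + M² - 1497*q)
S(-508, (l*(-4))/(-1565)) - 1*2141135 = (577 + (-508)² - 1497*(-29*(-4))/(-1565)) - 1*2141135 = (577 + 258064 - 173652*(-1)/1565) - 2141135 = (577 + 258064 - 1497*(-116/1565)) - 2141135 = (577 + 258064 + 173652/1565) - 2141135 = 404946817/1565 - 2141135 = -2945929458/1565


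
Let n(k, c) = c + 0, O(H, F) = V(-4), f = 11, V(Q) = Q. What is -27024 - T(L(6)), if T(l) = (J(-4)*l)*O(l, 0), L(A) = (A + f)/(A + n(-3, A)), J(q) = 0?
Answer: -27024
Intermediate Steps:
O(H, F) = -4
n(k, c) = c
L(A) = (11 + A)/(2*A) (L(A) = (A + 11)/(A + A) = (11 + A)/((2*A)) = (11 + A)*(1/(2*A)) = (11 + A)/(2*A))
T(l) = 0 (T(l) = (0*l)*(-4) = 0*(-4) = 0)
-27024 - T(L(6)) = -27024 - 1*0 = -27024 + 0 = -27024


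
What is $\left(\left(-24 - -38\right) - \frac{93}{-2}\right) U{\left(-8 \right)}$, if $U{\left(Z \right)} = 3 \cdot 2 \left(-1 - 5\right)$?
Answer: $-2178$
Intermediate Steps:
$U{\left(Z \right)} = -36$ ($U{\left(Z \right)} = 6 \left(-6\right) = -36$)
$\left(\left(-24 - -38\right) - \frac{93}{-2}\right) U{\left(-8 \right)} = \left(\left(-24 - -38\right) - \frac{93}{-2}\right) \left(-36\right) = \left(\left(-24 + 38\right) - - \frac{93}{2}\right) \left(-36\right) = \left(14 + \frac{93}{2}\right) \left(-36\right) = \frac{121}{2} \left(-36\right) = -2178$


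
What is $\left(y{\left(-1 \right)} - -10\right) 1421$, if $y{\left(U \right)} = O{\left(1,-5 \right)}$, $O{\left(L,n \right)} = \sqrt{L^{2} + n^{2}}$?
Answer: $14210 + 1421 \sqrt{26} \approx 21456.0$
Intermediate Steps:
$y{\left(U \right)} = \sqrt{26}$ ($y{\left(U \right)} = \sqrt{1^{2} + \left(-5\right)^{2}} = \sqrt{1 + 25} = \sqrt{26}$)
$\left(y{\left(-1 \right)} - -10\right) 1421 = \left(\sqrt{26} - -10\right) 1421 = \left(\sqrt{26} + 10\right) 1421 = \left(10 + \sqrt{26}\right) 1421 = 14210 + 1421 \sqrt{26}$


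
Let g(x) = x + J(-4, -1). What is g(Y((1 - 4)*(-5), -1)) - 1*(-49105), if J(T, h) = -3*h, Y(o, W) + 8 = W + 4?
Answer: 49103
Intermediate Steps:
Y(o, W) = -4 + W (Y(o, W) = -8 + (W + 4) = -8 + (4 + W) = -4 + W)
g(x) = 3 + x (g(x) = x - 3*(-1) = x + 3 = 3 + x)
g(Y((1 - 4)*(-5), -1)) - 1*(-49105) = (3 + (-4 - 1)) - 1*(-49105) = (3 - 5) + 49105 = -2 + 49105 = 49103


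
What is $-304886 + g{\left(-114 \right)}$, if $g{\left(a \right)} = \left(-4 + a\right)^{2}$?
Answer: $-290962$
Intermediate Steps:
$-304886 + g{\left(-114 \right)} = -304886 + \left(-4 - 114\right)^{2} = -304886 + \left(-118\right)^{2} = -304886 + 13924 = -290962$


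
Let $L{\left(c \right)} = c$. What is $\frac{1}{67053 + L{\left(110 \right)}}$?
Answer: $\frac{1}{67163} \approx 1.4889 \cdot 10^{-5}$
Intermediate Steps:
$\frac{1}{67053 + L{\left(110 \right)}} = \frac{1}{67053 + 110} = \frac{1}{67163}$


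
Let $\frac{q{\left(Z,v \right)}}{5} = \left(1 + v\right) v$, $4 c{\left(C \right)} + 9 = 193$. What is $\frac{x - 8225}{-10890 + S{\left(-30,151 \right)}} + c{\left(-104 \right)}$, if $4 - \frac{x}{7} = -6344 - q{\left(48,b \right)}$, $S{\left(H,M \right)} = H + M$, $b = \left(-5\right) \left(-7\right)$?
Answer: $\frac{37733}{979} \approx 38.542$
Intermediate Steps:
$b = 35$
$c{\left(C \right)} = 46$ ($c{\left(C \right)} = - \frac{9}{4} + \frac{1}{4} \cdot 193 = - \frac{9}{4} + \frac{193}{4} = 46$)
$q{\left(Z,v \right)} = 5 v \left(1 + v\right)$ ($q{\left(Z,v \right)} = 5 \left(1 + v\right) v = 5 v \left(1 + v\right)$)
$x = 88536$ ($x = 28 - 7 \left(-6344 - 5 \cdot 35 \left(1 + 35\right)\right) = 28 - 7 \left(-6344 - 5 \cdot 35 \cdot 36\right) = 28 - 7 \left(-6344 - 6300\right) = 28 - -88508 = 28 + 88508 = 88536$)
$\frac{x - 8225}{-10890 + S{\left(-30,151 \right)}} + c{\left(-104 \right)} = \frac{88536 - 8225}{-10890 + \left(-30 + 151\right)} + 46 = \frac{80311}{-10890 + 121} + 46 = \frac{80311}{-10769} + 46 = 80311 \left(- \frac{1}{10769}\right) + 46 = - \frac{7301}{979} + 46 = \frac{37733}{979}$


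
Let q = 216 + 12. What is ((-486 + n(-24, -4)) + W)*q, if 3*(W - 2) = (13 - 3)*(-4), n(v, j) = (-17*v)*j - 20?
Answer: -490048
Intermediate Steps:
n(v, j) = -20 - 17*j*v (n(v, j) = -17*j*v - 20 = -20 - 17*j*v)
W = -34/3 (W = 2 + ((13 - 3)*(-4))/3 = 2 + (10*(-4))/3 = 2 + (1/3)*(-40) = 2 - 40/3 = -34/3 ≈ -11.333)
q = 228
((-486 + n(-24, -4)) + W)*q = ((-486 + (-20 - 17*(-4)*(-24))) - 34/3)*228 = ((-486 + (-20 - 1632)) - 34/3)*228 = ((-486 - 1652) - 34/3)*228 = (-2138 - 34/3)*228 = -6448/3*228 = -490048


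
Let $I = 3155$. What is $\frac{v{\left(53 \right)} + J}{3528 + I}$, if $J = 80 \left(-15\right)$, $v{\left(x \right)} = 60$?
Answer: $- \frac{1140}{6683} \approx -0.17058$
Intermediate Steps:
$J = -1200$
$\frac{v{\left(53 \right)} + J}{3528 + I} = \frac{60 - 1200}{3528 + 3155} = - \frac{1140}{6683}$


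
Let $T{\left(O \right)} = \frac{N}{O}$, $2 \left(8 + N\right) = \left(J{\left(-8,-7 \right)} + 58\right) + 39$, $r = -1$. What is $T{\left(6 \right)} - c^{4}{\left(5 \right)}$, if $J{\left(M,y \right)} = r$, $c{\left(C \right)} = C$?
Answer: $- \frac{1855}{3} \approx -618.33$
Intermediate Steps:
$J{\left(M,y \right)} = -1$
$N = 40$ ($N = -8 + \frac{\left(-1 + 58\right) + 39}{2} = -8 + \frac{57 + 39}{2} = -8 + \frac{1}{2} \cdot 96 = -8 + 48 = 40$)
$T{\left(O \right)} = \frac{40}{O}$
$T{\left(6 \right)} - c^{4}{\left(5 \right)} = \frac{40}{6} - 5^{4} = 40 \cdot \frac{1}{6} - 625 = \frac{20}{3} - 625 = - \frac{1855}{3}$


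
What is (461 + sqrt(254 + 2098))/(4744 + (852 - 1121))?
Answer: 461/4475 + 28*sqrt(3)/4475 ≈ 0.11385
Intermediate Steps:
(461 + sqrt(254 + 2098))/(4744 + (852 - 1121)) = (461 + sqrt(2352))/(4744 - 269) = (461 + 28*sqrt(3))/4475 = (461 + 28*sqrt(3))*(1/4475) = 461/4475 + 28*sqrt(3)/4475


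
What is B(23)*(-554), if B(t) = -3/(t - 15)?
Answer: 831/4 ≈ 207.75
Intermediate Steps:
B(t) = -3/(-15 + t)
B(23)*(-554) = -3/(-15 + 23)*(-554) = -3/8*(-554) = 831/4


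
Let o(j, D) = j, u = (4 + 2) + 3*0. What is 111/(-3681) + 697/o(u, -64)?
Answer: 284999/2454 ≈ 116.14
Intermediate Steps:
u = 6 (u = 6 + 0 = 6)
111/(-3681) + 697/o(u, -64) = 111/(-3681) + 697/6 = 111*(-1/3681) + 697*(1/6) = -37/1227 + 697/6 = 284999/2454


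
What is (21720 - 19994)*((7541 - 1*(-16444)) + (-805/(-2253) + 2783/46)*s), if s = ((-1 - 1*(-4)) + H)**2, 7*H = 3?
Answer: 1568846704098/36799 ≈ 4.2633e+7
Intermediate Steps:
H = 3/7 (H = (1/7)*3 = 3/7 ≈ 0.42857)
s = 576/49 (s = ((-1 - 1*(-4)) + 3/7)**2 = ((-1 + 4) + 3/7)**2 = (3 + 3/7)**2 = (24/7)**2 = 576/49 ≈ 11.755)
(21720 - 19994)*((7541 - 1*(-16444)) + (-805/(-2253) + 2783/46)*s) = (21720 - 19994)*((7541 - 1*(-16444)) + (-805/(-2253) + 2783/46)*(576/49)) = 1726*((7541 + 16444) + (-805*(-1/2253) + 2783*(1/46))*(576/49)) = 1726*(23985 + (805/2253 + 121/2)*(576/49)) = 1726*(23985 + (274223/4506)*(576/49)) = 1726*(23985 + 26325408/36799) = 1726*(908949423/36799) = 1568846704098/36799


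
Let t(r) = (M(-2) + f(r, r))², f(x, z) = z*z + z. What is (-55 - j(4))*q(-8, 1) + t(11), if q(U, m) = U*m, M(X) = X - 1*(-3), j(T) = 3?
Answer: 18153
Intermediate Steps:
M(X) = 3 + X (M(X) = X + 3 = 3 + X)
f(x, z) = z + z² (f(x, z) = z² + z = z + z²)
t(r) = (1 + r*(1 + r))² (t(r) = ((3 - 2) + r*(1 + r))² = (1 + r*(1 + r))²)
(-55 - j(4))*q(-8, 1) + t(11) = (-55 - 1*3)*(-8*1) + (1 + 11*(1 + 11))² = (-55 - 3)*(-8) + (1 + 11*12)² = -58*(-8) + (1 + 132)² = 464 + 133² = 464 + 17689 = 18153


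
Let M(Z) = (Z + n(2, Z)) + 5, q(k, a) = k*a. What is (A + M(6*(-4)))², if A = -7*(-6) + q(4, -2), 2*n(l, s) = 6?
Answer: 324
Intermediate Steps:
q(k, a) = a*k
n(l, s) = 3 (n(l, s) = (½)*6 = 3)
A = 34 (A = -7*(-6) - 2*4 = 42 - 8 = 34)
M(Z) = 8 + Z (M(Z) = (Z + 3) + 5 = (3 + Z) + 5 = 8 + Z)
(A + M(6*(-4)))² = (34 + (8 + 6*(-4)))² = (34 + (8 - 24))² = (34 - 16)² = 18² = 324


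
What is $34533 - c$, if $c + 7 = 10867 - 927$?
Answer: $24600$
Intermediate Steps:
$c = 9933$ ($c = -7 + \left(10867 - 927\right) = -7 + 9940 = 9933$)
$34533 - c = 34533 - 9933 = 24600$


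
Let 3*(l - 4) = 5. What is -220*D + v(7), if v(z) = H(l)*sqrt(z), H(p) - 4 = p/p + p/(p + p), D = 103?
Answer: -22660 + 11*sqrt(7)/2 ≈ -22645.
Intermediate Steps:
l = 17/3 (l = 4 + (1/3)*5 = 4 + 5/3 = 17/3 ≈ 5.6667)
H(p) = 11/2 (H(p) = 4 + (p/p + p/(p + p)) = 4 + (1 + p/((2*p))) = 4 + (1 + p*(1/(2*p))) = 4 + (1 + 1/2) = 4 + 3/2 = 11/2)
v(z) = 11*sqrt(z)/2
-220*D + v(7) = -220*103 + 11*sqrt(7)/2 = -22660 + 11*sqrt(7)/2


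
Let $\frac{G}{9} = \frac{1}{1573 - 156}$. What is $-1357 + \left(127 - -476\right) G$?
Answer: $- \frac{1917442}{1417} \approx -1353.2$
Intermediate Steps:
$G = \frac{9}{1417}$ ($G = \frac{9}{1573 - 156} = \frac{9}{1417} \approx 0.0063514$)
$-1357 + \left(127 - -476\right) G = -1357 + \left(127 - -476\right) \frac{9}{1417} = -1357 + \left(127 + 476\right) \frac{9}{1417} = -1357 + 603 \cdot \frac{9}{1417} = -1357 + \frac{5427}{1417} = - \frac{1917442}{1417}$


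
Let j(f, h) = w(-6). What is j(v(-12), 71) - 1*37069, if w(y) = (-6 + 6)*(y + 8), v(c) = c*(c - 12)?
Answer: -37069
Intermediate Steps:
v(c) = c*(-12 + c)
w(y) = 0 (w(y) = 0*(8 + y) = 0)
j(f, h) = 0
j(v(-12), 71) - 1*37069 = 0 - 1*37069 = 0 - 37069 = -37069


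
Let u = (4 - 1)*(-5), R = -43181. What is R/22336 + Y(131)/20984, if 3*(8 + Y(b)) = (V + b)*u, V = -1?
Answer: -115100899/58587328 ≈ -1.9646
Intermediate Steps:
u = -15 (u = 3*(-5) = -15)
Y(b) = -3 - 5*b (Y(b) = -8 + ((-1 + b)*(-15))/3 = -8 + (15 - 15*b)/3 = -8 + (5 - 5*b) = -3 - 5*b)
R/22336 + Y(131)/20984 = -43181/22336 + (-3 - 5*131)/20984 = -43181*1/22336 + (-3 - 655)*(1/20984) = -43181/22336 - 658*1/20984 = -43181/22336 - 329/10492 = -115100899/58587328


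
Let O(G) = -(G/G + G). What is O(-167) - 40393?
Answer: -40227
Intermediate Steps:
O(G) = -1 - G (O(G) = -(1 + G) = -1 - G)
O(-167) - 40393 = (-1 - 1*(-167)) - 40393 = (-1 + 167) - 40393 = 166 - 40393 = -40227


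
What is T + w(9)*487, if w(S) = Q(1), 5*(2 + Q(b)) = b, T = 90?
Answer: -3933/5 ≈ -786.60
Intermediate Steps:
Q(b) = -2 + b/5
w(S) = -9/5 (w(S) = -2 + (⅕)*1 = -2 + ⅕ = -9/5)
T + w(9)*487 = 90 - 9/5*487 = 90 - 4383/5 = -3933/5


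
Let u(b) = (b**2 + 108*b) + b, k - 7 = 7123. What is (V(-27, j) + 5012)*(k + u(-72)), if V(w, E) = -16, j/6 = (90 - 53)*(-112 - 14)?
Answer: 22312136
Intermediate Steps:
j = -27972 (j = 6*((90 - 53)*(-112 - 14)) = 6*(37*(-126)) = 6*(-4662) = -27972)
k = 7130 (k = 7 + 7123 = 7130)
u(b) = b**2 + 109*b
(V(-27, j) + 5012)*(k + u(-72)) = (-16 + 5012)*(7130 - 72*(109 - 72)) = 4996*(7130 - 72*37) = 4996*(7130 - 2664) = 4996*4466 = 22312136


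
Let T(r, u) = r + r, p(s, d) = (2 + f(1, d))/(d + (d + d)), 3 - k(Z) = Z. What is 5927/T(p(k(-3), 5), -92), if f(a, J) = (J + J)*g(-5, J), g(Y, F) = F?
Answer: 88905/104 ≈ 854.86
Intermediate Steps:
k(Z) = 3 - Z
f(a, J) = 2*J**2 (f(a, J) = (J + J)*J = (2*J)*J = 2*J**2)
p(s, d) = (2 + 2*d**2)/(3*d) (p(s, d) = (2 + 2*d**2)/(d + (d + d)) = (2 + 2*d**2)/(d + 2*d) = (2 + 2*d**2)/((3*d)) = (2 + 2*d**2)*(1/(3*d)) = (2 + 2*d**2)/(3*d))
T(r, u) = 2*r
5927/T(p(k(-3), 5), -92) = 5927/((2*((2/3)*(1 + 5**2)/5))) = 5927/((2*((2/3)*(1/5)*(1 + 25)))) = 5927/((2*((2/3)*(1/5)*26))) = 5927/((2*(52/15))) = 5927/(104/15) = 5927*(15/104) = 88905/104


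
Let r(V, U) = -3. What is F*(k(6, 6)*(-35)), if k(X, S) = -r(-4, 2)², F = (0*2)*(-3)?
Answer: 0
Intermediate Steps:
F = 0 (F = 0*(-3) = 0)
k(X, S) = -9 (k(X, S) = -1*(-3)² = -1*9 = -9)
F*(k(6, 6)*(-35)) = 0*(-9*(-35)) = 0*315 = 0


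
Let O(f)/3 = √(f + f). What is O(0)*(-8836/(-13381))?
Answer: 0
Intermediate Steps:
O(f) = 3*√2*√f (O(f) = 3*√(f + f) = 3*√(2*f) = 3*(√2*√f) = 3*√2*√f)
O(0)*(-8836/(-13381)) = (3*√2*√0)*(-8836/(-13381)) = (3*√2*0)*(-8836*(-1/13381)) = 0*(8836/13381) = 0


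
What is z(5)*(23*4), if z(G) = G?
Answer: 460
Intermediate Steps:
z(5)*(23*4) = 5*(23*4) = 5*92 = 460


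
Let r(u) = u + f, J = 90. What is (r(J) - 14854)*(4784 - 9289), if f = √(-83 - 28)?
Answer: 66511820 - 4505*I*√111 ≈ 6.6512e+7 - 47463.0*I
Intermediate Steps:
f = I*√111 (f = √(-111) = I*√111 ≈ 10.536*I)
r(u) = u + I*√111
(r(J) - 14854)*(4784 - 9289) = ((90 + I*√111) - 14854)*(4784 - 9289) = (-14764 + I*√111)*(-4505) = 66511820 - 4505*I*√111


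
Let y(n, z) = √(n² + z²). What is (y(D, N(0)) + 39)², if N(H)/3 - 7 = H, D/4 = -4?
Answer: (39 + √697)² ≈ 4277.3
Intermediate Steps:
D = -16 (D = 4*(-4) = -16)
N(H) = 21 + 3*H
(y(D, N(0)) + 39)² = (√((-16)² + (21 + 3*0)²) + 39)² = (√(256 + (21 + 0)²) + 39)² = (√(256 + 21²) + 39)² = (√(256 + 441) + 39)² = (√697 + 39)² = (39 + √697)²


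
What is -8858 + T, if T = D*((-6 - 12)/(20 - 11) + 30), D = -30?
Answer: -9698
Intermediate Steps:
T = -840 (T = -30*((-6 - 12)/(20 - 11) + 30) = -30*(-18/9 + 30) = -30*(-18*1/9 + 30) = -30*(-2 + 30) = -30*28 = -840)
-8858 + T = -8858 - 840 = -9698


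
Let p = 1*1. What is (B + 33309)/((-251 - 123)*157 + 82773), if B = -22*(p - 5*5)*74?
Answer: 72381/24055 ≈ 3.0090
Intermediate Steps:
p = 1
B = 39072 (B = -22*(1 - 5*5)*74 = -22*(1 - 25)*74 = -22*(-24)*74 = 528*74 = 39072)
(B + 33309)/((-251 - 123)*157 + 82773) = (39072 + 33309)/((-251 - 123)*157 + 82773) = 72381/(-374*157 + 82773) = 72381/(-58718 + 82773) = 72381/24055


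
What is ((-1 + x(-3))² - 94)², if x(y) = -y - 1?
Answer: 8649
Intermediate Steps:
x(y) = -1 - y
((-1 + x(-3))² - 94)² = ((-1 + (-1 - 1*(-3)))² - 94)² = ((-1 + (-1 + 3))² - 94)² = ((-1 + 2)² - 94)² = (1² - 94)² = (1 - 94)² = (-93)² = 8649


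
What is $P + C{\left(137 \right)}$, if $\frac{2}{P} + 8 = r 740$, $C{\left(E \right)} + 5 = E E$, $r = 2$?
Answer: $\frac{13810305}{736} \approx 18764.0$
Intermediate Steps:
$C{\left(E \right)} = -5 + E^{2}$ ($C{\left(E \right)} = -5 + E E = -5 + E^{2}$)
$P = \frac{1}{736}$ ($P = \frac{2}{-8 + 2 \cdot 740} = \frac{2}{-8 + 1480} = \frac{2}{1472} = 2 \cdot \frac{1}{1472} = \frac{1}{736} \approx 0.0013587$)
$P + C{\left(137 \right)} = \frac{1}{736} - \left(5 - 137^{2}\right) = \frac{1}{736} + \left(-5 + 18769\right) = \frac{1}{736} + 18764 = \frac{13810305}{736}$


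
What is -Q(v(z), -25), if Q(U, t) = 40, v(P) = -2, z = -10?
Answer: -40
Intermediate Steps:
-Q(v(z), -25) = -1*40 = -40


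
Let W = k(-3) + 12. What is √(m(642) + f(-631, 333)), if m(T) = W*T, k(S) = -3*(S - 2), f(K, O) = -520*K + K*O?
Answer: √135331 ≈ 367.87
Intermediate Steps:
k(S) = 6 - 3*S (k(S) = -3*(-2 + S) = 6 - 3*S)
W = 27 (W = (6 - 3*(-3)) + 12 = (6 + 9) + 12 = 15 + 12 = 27)
m(T) = 27*T
√(m(642) + f(-631, 333)) = √(27*642 - 631*(-520 + 333)) = √(17334 - 631*(-187)) = √(17334 + 117997) = √135331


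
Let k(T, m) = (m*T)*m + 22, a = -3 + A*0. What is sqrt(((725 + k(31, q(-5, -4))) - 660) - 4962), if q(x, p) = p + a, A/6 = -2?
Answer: 2*I*sqrt(839) ≈ 57.931*I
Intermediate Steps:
A = -12 (A = 6*(-2) = -12)
a = -3 (a = -3 - 12*0 = -3 + 0 = -3)
q(x, p) = -3 + p (q(x, p) = p - 3 = -3 + p)
k(T, m) = 22 + T*m**2 (k(T, m) = (T*m)*m + 22 = T*m**2 + 22 = 22 + T*m**2)
sqrt(((725 + k(31, q(-5, -4))) - 660) - 4962) = sqrt(((725 + (22 + 31*(-3 - 4)**2)) - 660) - 4962) = sqrt(((725 + (22 + 31*(-7)**2)) - 660) - 4962) = sqrt(((725 + (22 + 31*49)) - 660) - 4962) = sqrt(((725 + (22 + 1519)) - 660) - 4962) = sqrt(((725 + 1541) - 660) - 4962) = sqrt((2266 - 660) - 4962) = sqrt(1606 - 4962) = sqrt(-3356) = 2*I*sqrt(839)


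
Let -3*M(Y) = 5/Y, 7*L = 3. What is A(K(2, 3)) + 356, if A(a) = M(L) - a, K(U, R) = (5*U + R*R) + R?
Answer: 2971/9 ≈ 330.11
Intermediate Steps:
L = 3/7 (L = (1/7)*3 = 3/7 ≈ 0.42857)
M(Y) = -5/(3*Y)
K(U, R) = R + R**2 + 5*U (K(U, R) = (5*U + R**2) + R = (R**2 + 5*U) + R = R + R**2 + 5*U)
A(a) = -35/9 - a (A(a) = -5/(3*3/7) - a = -5/3*7/3 - a = -35/9 - a)
A(K(2, 3)) + 356 = (-35/9 - (3 + 3**2 + 5*2)) + 356 = (-35/9 - (3 + 9 + 10)) + 356 = (-35/9 - 1*22) + 356 = (-35/9 - 22) + 356 = -233/9 + 356 = 2971/9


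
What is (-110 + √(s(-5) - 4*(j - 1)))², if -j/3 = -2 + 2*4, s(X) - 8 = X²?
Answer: (110 - √109)² ≈ 9912.1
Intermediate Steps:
s(X) = 8 + X²
j = -18 (j = -3*(-2 + 2*4) = -3*(-2 + 8) = -3*6 = -18)
(-110 + √(s(-5) - 4*(j - 1)))² = (-110 + √((8 + (-5)²) - 4*(-18 - 1)))² = (-110 + √((8 + 25) - 4*(-19)))² = (-110 + √(33 + 76))² = (-110 + √109)²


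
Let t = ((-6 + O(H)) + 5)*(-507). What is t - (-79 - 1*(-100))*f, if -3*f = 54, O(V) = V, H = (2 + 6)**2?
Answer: -31563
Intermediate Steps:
H = 64 (H = 8**2 = 64)
f = -18 (f = -1/3*54 = -18)
t = -31941 (t = ((-6 + 64) + 5)*(-507) = (58 + 5)*(-507) = 63*(-507) = -31941)
t - (-79 - 1*(-100))*f = -31941 - (-79 - 1*(-100))*(-18) = -31941 - (-79 + 100)*(-18) = -31941 - 21*(-18) = -31941 - 1*(-378) = -31941 + 378 = -31563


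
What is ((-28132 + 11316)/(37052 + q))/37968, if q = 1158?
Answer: -1051/90672330 ≈ -1.1591e-5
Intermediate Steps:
((-28132 + 11316)/(37052 + q))/37968 = ((-28132 + 11316)/(37052 + 1158))/37968 = -16816/38210*(1/37968) = -16816*1/38210*(1/37968) = -8408/19105*1/37968 = -1051/90672330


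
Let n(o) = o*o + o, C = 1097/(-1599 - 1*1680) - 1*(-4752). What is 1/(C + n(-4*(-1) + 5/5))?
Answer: 3279/15679081 ≈ 0.00020913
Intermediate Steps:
C = 15580711/3279 (C = 1097/(-1599 - 1680) + 4752 = 1097/(-3279) + 4752 = 1097*(-1/3279) + 4752 = -1097/3279 + 4752 = 15580711/3279 ≈ 4751.7)
n(o) = o + o² (n(o) = o² + o = o + o²)
1/(C + n(-4*(-1) + 5/5)) = 1/(15580711/3279 + (-4*(-1) + 5/5)*(1 + (-4*(-1) + 5/5))) = 1/(15580711/3279 + (4 + 5*(⅕))*(1 + (4 + 5*(⅕)))) = 1/(15580711/3279 + (4 + 1)*(1 + (4 + 1))) = 1/(15580711/3279 + 5*(1 + 5)) = 1/(15580711/3279 + 5*6) = 1/(15580711/3279 + 30) = 1/(15679081/3279) = 3279/15679081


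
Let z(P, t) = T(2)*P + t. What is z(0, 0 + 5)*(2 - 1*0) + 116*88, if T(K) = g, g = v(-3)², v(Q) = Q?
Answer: 10218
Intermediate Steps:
g = 9 (g = (-3)² = 9)
T(K) = 9
z(P, t) = t + 9*P (z(P, t) = 9*P + t = t + 9*P)
z(0, 0 + 5)*(2 - 1*0) + 116*88 = ((0 + 5) + 9*0)*(2 - 1*0) + 116*88 = (5 + 0)*(2 + 0) + 10208 = 5*2 + 10208 = 10 + 10208 = 10218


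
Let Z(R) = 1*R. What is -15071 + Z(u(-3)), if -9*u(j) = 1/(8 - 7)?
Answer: -135640/9 ≈ -15071.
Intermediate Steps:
u(j) = -1/9 (u(j) = -1/(9*(8 - 7)) = -1/9/1 = -1/9*1 = -1/9)
Z(R) = R
-15071 + Z(u(-3)) = -15071 - 1/9 = -135640/9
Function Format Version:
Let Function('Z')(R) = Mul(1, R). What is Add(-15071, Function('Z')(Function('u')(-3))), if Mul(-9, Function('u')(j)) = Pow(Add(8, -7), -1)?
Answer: Rational(-135640, 9) ≈ -15071.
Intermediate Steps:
Function('u')(j) = Rational(-1, 9) (Function('u')(j) = Mul(Rational(-1, 9), Pow(Add(8, -7), -1)) = Mul(Rational(-1, 9), Pow(1, -1)) = Mul(Rational(-1, 9), 1) = Rational(-1, 9))
Function('Z')(R) = R
Add(-15071, Function('Z')(Function('u')(-3))) = Add(-15071, Rational(-1, 9)) = Rational(-135640, 9)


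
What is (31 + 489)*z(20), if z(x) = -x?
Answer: -10400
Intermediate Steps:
(31 + 489)*z(20) = (31 + 489)*(-1*20) = 520*(-20) = -10400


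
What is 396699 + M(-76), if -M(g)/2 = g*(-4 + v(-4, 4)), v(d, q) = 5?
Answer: 396851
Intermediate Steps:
M(g) = -2*g (M(g) = -2*g*(-4 + 5) = -2*g)
396699 + M(-76) = 396699 - 2*(-76) = 396699 + 152 = 396851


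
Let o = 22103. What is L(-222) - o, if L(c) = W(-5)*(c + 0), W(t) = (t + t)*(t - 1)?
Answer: -35423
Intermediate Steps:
W(t) = 2*t*(-1 + t) (W(t) = (2*t)*(-1 + t) = 2*t*(-1 + t))
L(c) = 60*c (L(c) = (2*(-5)*(-1 - 5))*(c + 0) = (2*(-5)*(-6))*c = 60*c)
L(-222) - o = 60*(-222) - 1*22103 = -13320 - 22103 = -35423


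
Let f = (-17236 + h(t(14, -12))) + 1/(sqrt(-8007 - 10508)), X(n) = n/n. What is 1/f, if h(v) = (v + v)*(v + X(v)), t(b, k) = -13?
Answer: -313347860/5303099182641 + 23*I*sqrt(35)/5303099182641 ≈ -5.9088e-5 + 2.5659e-11*I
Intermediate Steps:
X(n) = 1
h(v) = 2*v*(1 + v) (h(v) = (v + v)*(v + 1) = (2*v)*(1 + v) = 2*v*(1 + v))
f = -16924 - I*sqrt(35)/805 (f = (-17236 + 2*(-13)*(1 - 13)) + 1/(sqrt(-8007 - 10508)) = (-17236 + 2*(-13)*(-12)) + 1/(sqrt(-18515)) = (-17236 + 312) + 1/(23*I*sqrt(35)) = -16924 - I*sqrt(35)/805 ≈ -16924.0 - 0.0073492*I)
1/f = 1/(-16924 - I*sqrt(35)/805)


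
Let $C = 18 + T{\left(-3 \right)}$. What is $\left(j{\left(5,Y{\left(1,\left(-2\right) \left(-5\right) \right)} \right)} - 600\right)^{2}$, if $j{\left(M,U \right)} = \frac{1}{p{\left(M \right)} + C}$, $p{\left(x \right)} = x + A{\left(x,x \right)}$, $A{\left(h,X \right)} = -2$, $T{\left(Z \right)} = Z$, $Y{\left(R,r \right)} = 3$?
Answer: $\frac{116618401}{324} \approx 3.5993 \cdot 10^{5}$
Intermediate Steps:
$C = 15$ ($C = 18 - 3 = 15$)
$p{\left(x \right)} = -2 + x$ ($p{\left(x \right)} = x - 2 = -2 + x$)
$j{\left(M,U \right)} = \frac{1}{13 + M}$ ($j{\left(M,U \right)} = \frac{1}{\left(-2 + M\right) + 15} = \frac{1}{13 + M}$)
$\left(j{\left(5,Y{\left(1,\left(-2\right) \left(-5\right) \right)} \right)} - 600\right)^{2} = \left(\frac{1}{13 + 5} - 600\right)^{2} = \left(\frac{1}{18} - 600\right)^{2} = \left(- \frac{10799}{18}\right)^{2} = \frac{116618401}{324}$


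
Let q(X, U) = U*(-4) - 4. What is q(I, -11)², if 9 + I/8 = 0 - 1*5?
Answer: 1600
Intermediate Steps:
I = -112 (I = -72 + 8*(0 - 1*5) = -72 + 8*(0 - 5) = -72 + 8*(-5) = -72 - 40 = -112)
q(X, U) = -4 - 4*U (q(X, U) = -4*U - 4 = -4 - 4*U)
q(I, -11)² = (-4 - 4*(-11))² = (-4 + 44)² = 40² = 1600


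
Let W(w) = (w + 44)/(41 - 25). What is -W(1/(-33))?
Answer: -1451/528 ≈ -2.7481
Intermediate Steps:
W(w) = 11/4 + w/16 (W(w) = (44 + w)/16 = (44 + w)*(1/16) = 11/4 + w/16)
-W(1/(-33)) = -(11/4 + (1/16)/(-33)) = -(11/4 + (1/16)*(-1/33)) = -(11/4 - 1/528) = -1*1451/528 = -1451/528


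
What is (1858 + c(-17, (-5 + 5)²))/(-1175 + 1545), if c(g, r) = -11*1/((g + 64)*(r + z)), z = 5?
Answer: 436619/86950 ≈ 5.0215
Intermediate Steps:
c(g, r) = -11/((5 + r)*(64 + g)) (c(g, r) = -11*1/((g + 64)*(r + 5)) = -11*1/((5 + r)*(64 + g)) = -11/((5 + r)*(64 + g)))
(1858 + c(-17, (-5 + 5)²))/(-1175 + 1545) = (1858 - 11/(320 + 5*(-17) + 64*(-5 + 5)² - 17*(-5 + 5)²))/(-1175 + 1545) = (1858 - 11/(320 - 85 + 64*0² - 17*0²))/370 = (1858 - 11/(320 - 85 + 64*0 - 17*0))*(1/370) = (1858 - 11/(320 - 85 + 0 + 0))*(1/370) = (1858 - 11/235)*(1/370) = (436619/235)*(1/370) = 436619/86950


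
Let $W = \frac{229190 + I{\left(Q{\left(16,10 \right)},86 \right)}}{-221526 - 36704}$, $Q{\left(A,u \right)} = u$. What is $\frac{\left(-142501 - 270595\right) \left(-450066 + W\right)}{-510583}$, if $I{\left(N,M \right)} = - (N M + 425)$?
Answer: $- \frac{4801033565212916}{13184784809} \approx -3.6413 \cdot 10^{5}$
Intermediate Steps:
$I{\left(N,M \right)} = -425 - M N$ ($I{\left(N,M \right)} = - (M N + 425) = - (425 + M N) = -425 - M N$)
$W = - \frac{45581}{51646}$ ($W = \frac{229190 - \left(425 + 86 \cdot 10\right)}{-221526 - 36704} = \frac{229190 - 1285}{-258230} = \left(229190 - 1285\right) \left(- \frac{1}{258230}\right) = 227905 \left(- \frac{1}{258230}\right) = - \frac{45581}{51646} \approx -0.88257$)
$\frac{\left(-142501 - 270595\right) \left(-450066 + W\right)}{-510583} = \frac{\left(-142501 - 270595\right) \left(-450066 - \frac{45581}{51646}\right)}{-510583} = \left(-413096\right) \left(- \frac{23244154217}{51646}\right) \left(- \frac{1}{510583}\right) = \frac{4801033565212916}{25823} \left(- \frac{1}{510583}\right) = - \frac{4801033565212916}{13184784809}$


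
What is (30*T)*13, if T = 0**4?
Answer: 0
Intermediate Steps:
T = 0
(30*T)*13 = (30*0)*13 = 0*13 = 0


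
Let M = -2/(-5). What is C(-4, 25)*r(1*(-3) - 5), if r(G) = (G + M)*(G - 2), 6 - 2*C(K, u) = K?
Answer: 380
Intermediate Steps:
M = ⅖ (M = -2*(-⅕) = ⅖ ≈ 0.40000)
C(K, u) = 3 - K/2
r(G) = (-2 + G)*(⅖ + G) (r(G) = (G + ⅖)*(G - 2) = (⅖ + G)*(-2 + G) = (-2 + G)*(⅖ + G))
C(-4, 25)*r(1*(-3) - 5) = (3 - ½*(-4))*(-⅘ + (1*(-3) - 5)² - 8*(1*(-3) - 5)/5) = (3 + 2)*(-⅘ + (-3 - 5)² - 8*(-3 - 5)/5) = 5*(-⅘ + (-8)² - 8/5*(-8)) = 5*(-⅘ + 64 + 64/5) = 5*76 = 380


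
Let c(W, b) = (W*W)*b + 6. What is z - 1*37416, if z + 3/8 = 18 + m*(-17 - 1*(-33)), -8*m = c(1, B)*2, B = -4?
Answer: -299251/8 ≈ -37406.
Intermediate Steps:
c(W, b) = 6 + b*W² (c(W, b) = W²*b + 6 = b*W² + 6 = 6 + b*W²)
m = -½ (m = -(6 - 4*1²)*2/8 = -(6 - 4*1)*2/8 = -(6 - 4)*2/8 = -2/4 = -⅛*4 = -½ ≈ -0.50000)
z = 77/8 (z = -3/8 + (18 - (-17 - 1*(-33))/2) = -3/8 + (18 - (-17 + 33)/2) = -3/8 + (18 - ½*16) = -3/8 + (18 - 8) = -3/8 + 10 = 77/8 ≈ 9.6250)
z - 1*37416 = 77/8 - 1*37416 = 77/8 - 37416 = -299251/8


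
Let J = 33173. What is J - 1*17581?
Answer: 15592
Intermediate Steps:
J - 1*17581 = 33173 - 1*17581 = 33173 - 17581 = 15592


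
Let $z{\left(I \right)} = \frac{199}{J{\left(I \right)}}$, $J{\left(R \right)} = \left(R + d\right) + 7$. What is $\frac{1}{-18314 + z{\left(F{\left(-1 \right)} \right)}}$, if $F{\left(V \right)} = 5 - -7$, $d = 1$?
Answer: $- \frac{20}{366081} \approx -5.4633 \cdot 10^{-5}$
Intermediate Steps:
$F{\left(V \right)} = 12$ ($F{\left(V \right)} = 5 + 7 = 12$)
$J{\left(R \right)} = 8 + R$ ($J{\left(R \right)} = \left(R + 1\right) + 7 = \left(1 + R\right) + 7 = 8 + R$)
$z{\left(I \right)} = \frac{199}{8 + I}$
$\frac{1}{-18314 + z{\left(F{\left(-1 \right)} \right)}} = \frac{1}{-18314 + \frac{199}{8 + 12}} = \frac{1}{-18314 + \frac{199}{20}} = \frac{1}{- \frac{366081}{20}} = - \frac{20}{366081}$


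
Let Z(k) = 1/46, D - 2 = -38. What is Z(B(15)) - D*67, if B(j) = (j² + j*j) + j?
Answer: 110953/46 ≈ 2412.0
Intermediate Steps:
D = -36 (D = 2 - 38 = -36)
B(j) = j + 2*j² (B(j) = (j² + j²) + j = 2*j² + j = j + 2*j²)
Z(k) = 1/46
Z(B(15)) - D*67 = 1/46 - (-36)*67 = 1/46 - 1*(-2412) = 1/46 + 2412 = 110953/46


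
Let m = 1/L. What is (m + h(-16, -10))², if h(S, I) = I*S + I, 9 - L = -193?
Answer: 918150601/40804 ≈ 22502.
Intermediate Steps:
L = 202 (L = 9 - 1*(-193) = 9 + 193 = 202)
h(S, I) = I + I*S
m = 1/202 ≈ 0.0049505
(m + h(-16, -10))² = (1/202 - 10*(1 - 16))² = (1/202 - 10*(-15))² = (1/202 + 150)² = (30301/202)² = 918150601/40804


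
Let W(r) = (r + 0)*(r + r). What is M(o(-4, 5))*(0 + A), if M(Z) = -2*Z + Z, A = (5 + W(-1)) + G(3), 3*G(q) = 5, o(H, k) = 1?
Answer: -26/3 ≈ -8.6667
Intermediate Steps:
G(q) = 5/3 (G(q) = (⅓)*5 = 5/3)
W(r) = 2*r² (W(r) = r*(2*r) = 2*r²)
A = 26/3 (A = (5 + 2*(-1)²) + 5/3 = (5 + 2*1) + 5/3 = (5 + 2) + 5/3 = 7 + 5/3 = 26/3 ≈ 8.6667)
M(Z) = -Z
M(o(-4, 5))*(0 + A) = (-1*1)*(0 + 26/3) = -1*26/3 = -26/3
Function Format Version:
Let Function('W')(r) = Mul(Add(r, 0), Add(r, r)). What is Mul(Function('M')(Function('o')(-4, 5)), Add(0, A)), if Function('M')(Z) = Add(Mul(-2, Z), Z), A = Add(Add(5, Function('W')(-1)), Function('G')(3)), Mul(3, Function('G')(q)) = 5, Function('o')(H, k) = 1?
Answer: Rational(-26, 3) ≈ -8.6667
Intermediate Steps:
Function('G')(q) = Rational(5, 3) (Function('G')(q) = Mul(Rational(1, 3), 5) = Rational(5, 3))
Function('W')(r) = Mul(2, Pow(r, 2)) (Function('W')(r) = Mul(r, Mul(2, r)) = Mul(2, Pow(r, 2)))
A = Rational(26, 3) (A = Add(Add(5, Mul(2, Pow(-1, 2))), Rational(5, 3)) = Add(Add(5, Mul(2, 1)), Rational(5, 3)) = Add(Add(5, 2), Rational(5, 3)) = Add(7, Rational(5, 3)) = Rational(26, 3) ≈ 8.6667)
Function('M')(Z) = Mul(-1, Z)
Mul(Function('M')(Function('o')(-4, 5)), Add(0, A)) = Mul(Mul(-1, 1), Add(0, Rational(26, 3))) = Mul(-1, Rational(26, 3)) = Rational(-26, 3)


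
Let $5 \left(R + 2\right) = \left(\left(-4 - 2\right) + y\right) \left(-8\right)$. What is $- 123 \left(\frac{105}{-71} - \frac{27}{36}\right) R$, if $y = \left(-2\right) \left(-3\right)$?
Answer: $- \frac{77859}{142} \approx -548.3$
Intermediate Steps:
$y = 6$
$R = -2$ ($R = -2 + \frac{\left(\left(-4 - 2\right) + 6\right) \left(-8\right)}{5} = -2 + \frac{\left(-6 + 6\right) \left(-8\right)}{5} = -2 + \frac{0 \left(-8\right)}{5} = -2 + \frac{1}{5} \cdot 0 = -2 + 0 = -2$)
$- 123 \left(\frac{105}{-71} - \frac{27}{36}\right) R = - 123 \left(\frac{105}{-71} - \frac{27}{36}\right) \left(-2\right) = - 123 \left(105 \left(- \frac{1}{71}\right) - \frac{3}{4}\right) \left(-2\right) = - 123 \left(- \frac{105}{71} - \frac{3}{4}\right) \left(-2\right) = \left(-123\right) \left(- \frac{633}{284}\right) \left(-2\right) = \frac{77859}{284} \left(-2\right) = - \frac{77859}{142}$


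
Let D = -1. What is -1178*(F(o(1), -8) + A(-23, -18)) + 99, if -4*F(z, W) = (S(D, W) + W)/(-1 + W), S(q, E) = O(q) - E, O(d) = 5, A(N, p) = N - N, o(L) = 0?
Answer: -1163/18 ≈ -64.611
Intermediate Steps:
A(N, p) = 0
S(q, E) = 5 - E
F(z, W) = -5/(4*(-1 + W)) (F(z, W) = -((5 - W) + W)/(4*(-1 + W)) = -5/(4*(-1 + W)))
-1178*(F(o(1), -8) + A(-23, -18)) + 99 = -1178*(-5/(-4 + 4*(-8)) + 0) + 99 = -1178*(-5/(-4 - 32) + 0) + 99 = -1178*(-5/(-36) + 0) + 99 = -1178*(-5*(-1/36) + 0) + 99 = -1178*(5/36 + 0) + 99 = -1178*5/36 + 99 = -2945/18 + 99 = -1163/18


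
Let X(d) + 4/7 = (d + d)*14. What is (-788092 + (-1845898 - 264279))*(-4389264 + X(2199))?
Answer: 87799720549112/7 ≈ 1.2543e+13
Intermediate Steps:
X(d) = -4/7 + 28*d (X(d) = -4/7 + (d + d)*14 = -4/7 + (2*d)*14 = -4/7 + 28*d)
(-788092 + (-1845898 - 264279))*(-4389264 + X(2199)) = (-788092 + (-1845898 - 264279))*(-4389264 + (-4/7 + 28*2199)) = (-788092 - 2110177)*(-4389264 + (-4/7 + 61572)) = -2898269*(-4389264 + 431000/7) = -2898269*(-30293848/7) = 87799720549112/7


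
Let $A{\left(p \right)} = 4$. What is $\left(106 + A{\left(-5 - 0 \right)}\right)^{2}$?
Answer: $12100$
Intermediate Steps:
$\left(106 + A{\left(-5 - 0 \right)}\right)^{2} = \left(106 + 4\right)^{2} = 110^{2} = 12100$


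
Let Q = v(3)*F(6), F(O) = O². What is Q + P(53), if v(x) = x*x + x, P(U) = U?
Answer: 485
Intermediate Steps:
v(x) = x + x² (v(x) = x² + x = x + x²)
Q = 432 (Q = (3*(1 + 3))*6² = (3*4)*36 = 12*36 = 432)
Q + P(53) = 432 + 53 = 485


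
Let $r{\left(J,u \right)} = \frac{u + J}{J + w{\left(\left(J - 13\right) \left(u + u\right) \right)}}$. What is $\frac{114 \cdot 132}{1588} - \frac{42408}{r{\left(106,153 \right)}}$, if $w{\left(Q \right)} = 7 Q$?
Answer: $- \frac{3355611074154}{102823} \approx -3.2635 \cdot 10^{7}$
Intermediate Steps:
$r{\left(J,u \right)} = \frac{J + u}{J + 14 u \left(-13 + J\right)}$ ($r{\left(J,u \right)} = \frac{u + J}{J + 7 \left(J - 13\right) \left(u + u\right)} = \frac{J + u}{J + 7 \left(-13 + J\right) 2 u} = \frac{J + u}{J + 7 \cdot 2 u \left(-13 + J\right)} = \frac{J + u}{J + 14 u \left(-13 + J\right)}$)
$\frac{114 \cdot 132}{1588} - \frac{42408}{r{\left(106,153 \right)}} = \frac{114 \cdot 132}{1588} - \frac{42408}{\frac{1}{106 + 14 \cdot 153 \left(-13 + 106\right)} \left(106 + 153\right)} = 15048 \cdot \frac{1}{1588} - \frac{42408}{\frac{1}{106 + 14 \cdot 153 \cdot 93} \cdot 259} = \frac{3762}{397} - \frac{42408}{\frac{1}{106 + 199206} \cdot 259} = \frac{3762}{397} - \frac{42408}{\frac{1}{199312} \cdot 259} = \frac{3762}{397} - \frac{42408}{\frac{259}{199312}} = \frac{3762}{397} - \frac{8452423296}{259} = - \frac{3355611074154}{102823}$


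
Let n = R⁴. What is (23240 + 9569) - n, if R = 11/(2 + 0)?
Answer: 510303/16 ≈ 31894.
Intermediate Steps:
R = 11/2 ≈ 5.5000
n = 14641/16 (n = (11/2)⁴ = 14641/16 ≈ 915.06)
(23240 + 9569) - n = (23240 + 9569) - 1*14641/16 = 32809 - 14641/16 = 510303/16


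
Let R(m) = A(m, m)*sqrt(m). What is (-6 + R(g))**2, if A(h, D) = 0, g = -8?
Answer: 36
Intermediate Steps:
R(m) = 0 (R(m) = 0*sqrt(m) = 0)
(-6 + R(g))**2 = (-6 + 0)**2 = (-6)**2 = 36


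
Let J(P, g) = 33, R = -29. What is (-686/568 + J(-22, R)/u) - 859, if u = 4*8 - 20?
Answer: -121759/142 ≈ -857.46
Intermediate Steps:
u = 12 (u = 32 - 20 = 12)
(-686/568 + J(-22, R)/u) - 859 = (-686/568 + 33/12) - 859 = (-686*1/568 + 33*(1/12)) - 859 = (-343/284 + 11/4) - 859 = 219/142 - 859 = -121759/142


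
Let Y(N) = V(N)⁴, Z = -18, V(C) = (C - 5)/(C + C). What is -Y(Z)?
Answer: -279841/1679616 ≈ -0.16661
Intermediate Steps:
V(C) = (-5 + C)/(2*C) (V(C) = (-5 + C)/((2*C)) = (-5 + C)*(1/(2*C)) = (-5 + C)/(2*C))
Y(N) = (-5 + N)⁴/(16*N⁴) (Y(N) = ((-5 + N)/(2*N))⁴ = (-5 + N)⁴/(16*N⁴))
-Y(Z) = -(-5 - 18)⁴/(16*(-18)⁴) = -(-23)⁴/(16*104976) = -279841/(16*104976) = -1*279841/1679616 = -279841/1679616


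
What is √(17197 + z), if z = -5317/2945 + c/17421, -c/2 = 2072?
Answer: 2*√11315085886258727790/51304845 ≈ 131.13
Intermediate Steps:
c = -4144 (c = -2*2072 = -4144)
z = -104831537/51304845 (z = -5317/2945 - 4144/17421 = -104831537/51304845 ≈ -2.0433)
√(17197 + z) = √(17197 - 104831537/51304845) = √(882184587928/51304845) = 2*√11315085886258727790/51304845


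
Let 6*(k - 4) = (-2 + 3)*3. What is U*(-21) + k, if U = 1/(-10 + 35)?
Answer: 183/50 ≈ 3.6600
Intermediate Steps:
U = 1/25 ≈ 0.040000
k = 9/2 (k = 4 + ((-2 + 3)*3)/6 = 4 + (1*3)/6 = 4 + (1/6)*3 = 4 + 1/2 = 9/2 ≈ 4.5000)
U*(-21) + k = (1/25)*(-21) + 9/2 = -21/25 + 9/2 = 183/50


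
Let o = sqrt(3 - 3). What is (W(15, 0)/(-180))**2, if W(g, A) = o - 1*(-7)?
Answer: 49/32400 ≈ 0.0015123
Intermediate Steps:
o = 0 (o = sqrt(0) = 0)
W(g, A) = 7 (W(g, A) = 0 - 1*(-7) = 0 + 7 = 7)
(W(15, 0)/(-180))**2 = (7/(-180))**2 = (7*(-1/180))**2 = (-7/180)**2 = 49/32400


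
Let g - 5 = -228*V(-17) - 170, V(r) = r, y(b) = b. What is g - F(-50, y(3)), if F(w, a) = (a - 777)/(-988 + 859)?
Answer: 3705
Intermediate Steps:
F(w, a) = 259/43 - a/129 (F(w, a) = (-777 + a)/(-129) = (-777 + a)*(-1/129) = 259/43 - a/129)
g = 3711 (g = 5 + (-228*(-17) - 170) = 5 + (3876 - 170) = 5 + 3706 = 3711)
g - F(-50, y(3)) = 3711 - (259/43 - 1/129*3) = 3711 - (259/43 - 1/43) = 3711 - 1*6 = 3711 - 6 = 3705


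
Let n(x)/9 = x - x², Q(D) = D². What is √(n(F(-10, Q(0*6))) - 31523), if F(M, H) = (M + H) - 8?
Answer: I*√34601 ≈ 186.01*I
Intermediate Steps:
F(M, H) = -8 + H + M (F(M, H) = (H + M) - 8 = -8 + H + M)
n(x) = -9*x² + 9*x (n(x) = 9*(x - x²) = -9*x² + 9*x)
√(n(F(-10, Q(0*6))) - 31523) = √(9*(-8 + (0*6)² - 10)*(1 - (-8 + (0*6)² - 10)) - 31523) = √(9*(-8 + 0² - 10)*(1 - (-8 + 0² - 10)) - 31523) = √(9*(-8 + 0 - 10)*(1 - (-8 + 0 - 10)) - 31523) = √(9*(-18)*(1 - 1*(-18)) - 31523) = √(9*(-18)*(1 + 18) - 31523) = √(9*(-18)*19 - 31523) = √(-3078 - 31523) = √(-34601) = I*√34601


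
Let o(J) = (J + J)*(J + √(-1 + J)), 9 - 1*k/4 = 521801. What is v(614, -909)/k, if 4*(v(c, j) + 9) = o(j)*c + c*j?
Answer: -507057453/4174336 + 279063*I*√910/2087168 ≈ -121.47 + 4.0333*I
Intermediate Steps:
k = -2087168 (k = 36 - 4*521801 = 36 - 2087204 = -2087168)
o(J) = 2*J*(J + √(-1 + J)) (o(J) = (2*J)*(J + √(-1 + J)) = 2*J*(J + √(-1 + J)))
v(c, j) = -9 + c*j/4 + c*j*(j + √(-1 + j))/2 (v(c, j) = -9 + ((2*j*(j + √(-1 + j)))*c + c*j)/4 = -9 + (2*c*j*(j + √(-1 + j)) + c*j)/4 = -9 + (c*j + 2*c*j*(j + √(-1 + j)))/4 = -9 + (c*j/4 + c*j*(j + √(-1 + j))/2) = -9 + c*j/4 + c*j*(j + √(-1 + j))/2)
v(614, -909)/k = (-9 + (¼)*614*(-909) + (½)*614*(-909)*(-909 + √(-1 - 909)))/(-2087168) = (-9 - 279063/2 + (½)*614*(-909)*(-909 + √(-910)))*(-1/2087168) = (-9 - 279063/2 + (½)*614*(-909)*(-909 + I*√910))*(-1/2087168) = (-9 - 279063/2 + (253668267 - 279063*I*√910))*(-1/2087168) = (507057453/2 - 279063*I*√910)*(-1/2087168) = -507057453/4174336 + 279063*I*√910/2087168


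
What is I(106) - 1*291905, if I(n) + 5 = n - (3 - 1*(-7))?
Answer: -291814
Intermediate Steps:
I(n) = -15 + n (I(n) = -5 + (n - (3 - 1*(-7))) = -5 + (n - (3 + 7)) = -5 + (n - 1*10) = -5 + (n - 10) = -5 + (-10 + n) = -15 + n)
I(106) - 1*291905 = (-15 + 106) - 1*291905 = 91 - 291905 = -291814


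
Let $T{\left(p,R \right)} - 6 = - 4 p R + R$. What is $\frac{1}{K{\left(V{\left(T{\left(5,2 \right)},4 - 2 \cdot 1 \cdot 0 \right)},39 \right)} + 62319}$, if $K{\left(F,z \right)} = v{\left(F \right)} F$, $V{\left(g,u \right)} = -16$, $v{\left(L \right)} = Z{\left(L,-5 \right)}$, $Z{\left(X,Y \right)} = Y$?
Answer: $\frac{1}{62399} \approx 1.6026 \cdot 10^{-5}$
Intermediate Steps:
$T{\left(p,R \right)} = 6 + R - 4 R p$ ($T{\left(p,R \right)} = 6 + \left(- 4 p R + R\right) = 6 - \left(- R + 4 R p\right) = 6 + R - 4 R p$)
$v{\left(L \right)} = -5$
$K{\left(F,z \right)} = - 5 F$
$\frac{1}{K{\left(V{\left(T{\left(5,2 \right)},4 - 2 \cdot 1 \cdot 0 \right)},39 \right)} + 62319} = \frac{1}{\left(-5\right) \left(-16\right) + 62319} = \frac{1}{80 + 62319} = \frac{1}{62399}$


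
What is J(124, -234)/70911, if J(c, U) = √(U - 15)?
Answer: I*√249/70911 ≈ 0.00022253*I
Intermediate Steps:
J(c, U) = √(-15 + U)
J(124, -234)/70911 = √(-15 - 234)/70911 = √(-249)*(1/70911) = (I*√249)*(1/70911) = I*√249/70911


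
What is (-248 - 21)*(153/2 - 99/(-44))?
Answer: -84735/4 ≈ -21184.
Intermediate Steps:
(-248 - 21)*(153/2 - 99/(-44)) = -269*(153*(½) - 99*(-1/44)) = -269*(153/2 + 9/4) = -269*315/4 = -84735/4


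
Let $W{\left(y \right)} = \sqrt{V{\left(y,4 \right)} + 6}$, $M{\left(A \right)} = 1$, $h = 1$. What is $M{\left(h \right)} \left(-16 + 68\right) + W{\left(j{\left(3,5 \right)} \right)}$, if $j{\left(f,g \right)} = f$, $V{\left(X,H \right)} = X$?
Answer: $55$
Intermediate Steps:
$W{\left(y \right)} = \sqrt{6 + y}$ ($W{\left(y \right)} = \sqrt{y + 6} = \sqrt{6 + y}$)
$M{\left(h \right)} \left(-16 + 68\right) + W{\left(j{\left(3,5 \right)} \right)} = 1 \left(-16 + 68\right) + \sqrt{6 + 3} = 1 \cdot 52 + \sqrt{9} = 52 + 3 = 55$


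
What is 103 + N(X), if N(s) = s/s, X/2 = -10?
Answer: 104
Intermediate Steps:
X = -20 (X = 2*(-10) = -20)
N(s) = 1
103 + N(X) = 103 + 1 = 104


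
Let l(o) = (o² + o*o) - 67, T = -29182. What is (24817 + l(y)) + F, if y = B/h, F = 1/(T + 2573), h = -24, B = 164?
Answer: 11899039211/478962 ≈ 24843.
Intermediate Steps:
F = -1/26609 (F = 1/(-29182 + 2573) = 1/(-26609) = -1/26609 ≈ -3.7581e-5)
y = -41/6 (y = 164/(-24) = 164*(-1/24) = -41/6 ≈ -6.8333)
l(o) = -67 + 2*o² (l(o) = (o² + o²) - 67 = 2*o² - 67 = -67 + 2*o²)
(24817 + l(y)) + F = (24817 + (-67 + 2*(-41/6)²)) - 1/26609 = (24817 + (-67 + 2*(1681/36))) - 1/26609 = (24817 + (-67 + 1681/18)) - 1/26609 = (24817 + 475/18) - 1/26609 = 447181/18 - 1/26609 = 11899039211/478962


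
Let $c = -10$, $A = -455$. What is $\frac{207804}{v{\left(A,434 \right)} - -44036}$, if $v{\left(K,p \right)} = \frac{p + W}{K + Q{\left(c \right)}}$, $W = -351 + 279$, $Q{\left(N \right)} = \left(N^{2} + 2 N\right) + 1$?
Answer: $\frac{38859348}{8234551} \approx 4.7191$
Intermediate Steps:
$Q{\left(N \right)} = 1 + N^{2} + 2 N$
$W = -72$
$v{\left(K,p \right)} = \frac{-72 + p}{81 + K}$ ($v{\left(K,p \right)} = \frac{p - 72}{K + \left(1 + \left(-10\right)^{2} + 2 \left(-10\right)\right)} = \frac{-72 + p}{K + \left(1 + 100 - 20\right)} = \frac{-72 + p}{K + 81} = \frac{-72 + p}{81 + K}$)
$\frac{207804}{v{\left(A,434 \right)} - -44036} = \frac{207804}{\frac{-72 + 434}{81 - 455} - -44036} = \frac{207804}{\frac{1}{-374} \cdot 362 + 44036} = \frac{207804}{\left(- \frac{1}{374}\right) 362 + 44036} = \frac{207804}{- \frac{181}{187} + 44036} = \frac{207804}{\frac{8234551}{187}} = 207804 \cdot \frac{187}{8234551} = \frac{38859348}{8234551}$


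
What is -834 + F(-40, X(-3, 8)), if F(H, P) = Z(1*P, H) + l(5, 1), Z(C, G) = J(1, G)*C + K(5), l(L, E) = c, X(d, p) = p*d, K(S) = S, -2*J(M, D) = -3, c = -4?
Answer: -869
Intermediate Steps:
J(M, D) = 3/2 (J(M, D) = -½*(-3) = 3/2)
X(d, p) = d*p
l(L, E) = -4
Z(C, G) = 5 + 3*C/2 (Z(C, G) = 3*C/2 + 5 = 5 + 3*C/2)
F(H, P) = 1 + 3*P/2 (F(H, P) = (5 + 3*(1*P)/2) - 4 = (5 + 3*P/2) - 4 = 1 + 3*P/2)
-834 + F(-40, X(-3, 8)) = -834 + (1 + 3*(-3*8)/2) = -834 + (1 + (3/2)*(-24)) = -834 + (1 - 36) = -834 - 35 = -869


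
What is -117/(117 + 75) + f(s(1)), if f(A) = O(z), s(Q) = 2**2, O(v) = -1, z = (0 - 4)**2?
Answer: -103/64 ≈ -1.6094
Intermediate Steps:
z = 16 (z = (-4)**2 = 16)
s(Q) = 4
f(A) = -1
-117/(117 + 75) + f(s(1)) = -117/(117 + 75) - 1 = -117/192 - 1 = (1/192)*(-117) - 1 = -39/64 - 1 = -103/64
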